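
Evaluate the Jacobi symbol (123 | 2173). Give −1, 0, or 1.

Reciprocity: 123 ≡ 3 and 2173 ≡ 1 (mod 4), so (123/2173) = +(2173/123).
Reduce top mod 123: now compute (82/123).
Pull out 2: since 123 ≡ 3 (mod 8), (2/123) = -1.
Reciprocity: 41 ≡ 1 and 123 ≡ 3 (mod 4), so (41/123) = +(123/41).
Reduce top mod 41: now compute (0/41).
Top reduces to 0: gcd > 1, so the symbol is 0.

0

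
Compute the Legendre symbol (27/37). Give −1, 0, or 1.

1

Euler's criterion: (27/37) ≡ 27^18 (mod 37).
27^2 ≡ 26 (mod 37)
27^4 ≡ 10 (mod 37)
27^8 ≡ 26 (mod 37)
27^16 ≡ 10 (mod 37)
27^18 = 27^(16+2) ≡ 1 (mod 37).
Result is 1, so (27/37) = 1.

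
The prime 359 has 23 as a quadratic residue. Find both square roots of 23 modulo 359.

Since 359 ≡ 3 (mod 4), a square root of 23 is 23^((359+1)/4) = 23^90 mod 359.
Repeated squaring: 23^2≡170, 23^4≡180, 23^8≡90, 23^16≡202, 23^32≡237, 23^64≡165 (mod 359).
23^90 = 23^(64+16+8+2) ≡ 270 (mod 359).
Check: 270² = 72900 ≡ 23 (mod 359). The two roots are 89 and 270.

89, 270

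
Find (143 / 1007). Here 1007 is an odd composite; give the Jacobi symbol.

Reciprocity: 143 ≡ 3 and 1007 ≡ 3 (mod 4), so (143/1007) = −(1007/143).
Reduce top mod 143: now compute (6/143).
Pull out 2: since 143 ≡ 7 (mod 8), (2/143) = +1.
Reciprocity: 3 ≡ 3 and 143 ≡ 3 (mod 4), so (3/143) = −(143/3).
Reduce top mod 3: now compute (2/3).
Pull out 2: since 3 ≡ 3 (mod 8), (2/3) = -1.
Reached (1/3) = 1. Collecting the sign flips along the way, the symbol is -1.

-1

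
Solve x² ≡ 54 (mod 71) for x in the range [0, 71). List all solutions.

14, 57

Since 71 ≡ 3 (mod 4), a square root of 54 is 54^((71+1)/4) = 54^18 mod 71.
Repeated squaring: 54^2≡5, 54^4≡25, 54^8≡57, 54^16≡54 (mod 71).
54^18 = 54^(16+2) ≡ 57 (mod 71).
Check: 57² = 3249 ≡ 54 (mod 71). The two roots are 14 and 57.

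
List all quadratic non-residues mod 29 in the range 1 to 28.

Square k = 1,…,14 (k and 29−k give the same square):
1²=1, 2²=4, 3²=9, 4²=16, 5²=25, 6²≡7, 7²≡20, 8²≡6, 9²≡23, 10²≡13, 11²≡5, 12²≡28, 13²≡24, 14²≡22 (mod 29).
The residues are {1, 4, 5, 6, 7, 9, 13, 16, 20, 22, 23, 24, 25, 28}; the non-residues are the remaining 14 nonzero classes.

2 3 8 10 11 12 14 15 17 18 19 21 26 27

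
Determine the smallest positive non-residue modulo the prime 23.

(2/23) = +1, so 2 is a residue.
(3/23) = +1, so 3 is a residue.
(4/23) = +1, so 4 is a residue.
(5/23) = −1, so 5 is the smallest positive non-residue mod 23.

5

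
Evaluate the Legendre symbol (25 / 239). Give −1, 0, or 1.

Euler's criterion: (25/239) ≡ 25^119 (mod 239).
25^2 ≡ 147 (mod 239)
25^4 ≡ 99 (mod 239)
25^8 ≡ 2 (mod 239)
25^16 ≡ 4 (mod 239)
25^32 ≡ 16 (mod 239)
25^64 ≡ 17 (mod 239)
25^119 = 25^(64+32+16+4+2+1) ≡ 1 (mod 239).
Result is 1, so (25/239) = 1.

1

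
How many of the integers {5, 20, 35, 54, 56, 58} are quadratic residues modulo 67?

(5/67) = -1 → non-residue.
(20/67) = -1 → non-residue.
(35/67) = +1 → QR.
(54/67) = +1 → QR.
(56/67) = +1 → QR.
(58/67) = -1 → non-residue.
Total quadratic residues among the 6: 3.

3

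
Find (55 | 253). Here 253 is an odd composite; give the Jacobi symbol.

Reciprocity: 55 ≡ 3 and 253 ≡ 1 (mod 4), so (55/253) = +(253/55).
Reduce top mod 55: now compute (33/55).
Reciprocity: 33 ≡ 1 and 55 ≡ 3 (mod 4), so (33/55) = +(55/33).
Reduce top mod 33: now compute (22/33).
Pull out 2: since 33 ≡ 1 (mod 8), (2/33) = +1.
Reciprocity: 11 ≡ 3 and 33 ≡ 1 (mod 4), so (11/33) = +(33/11).
Reduce top mod 11: now compute (0/11).
Top reduces to 0: gcd > 1, so the symbol is 0.

0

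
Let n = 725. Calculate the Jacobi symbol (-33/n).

First reduce: -33 ≡ 692 (mod 725).
Pull out 2^2: since 725 ≡ 5 (mod 8), (2/725) = -1, so (2/725)^2 = +1.
Reciprocity: 173 ≡ 1 and 725 ≡ 1 (mod 4), so (173/725) = +(725/173).
Reduce top mod 173: now compute (33/173).
Reciprocity: 33 ≡ 1 and 173 ≡ 1 (mod 4), so (33/173) = +(173/33).
Reduce top mod 33: now compute (8/33).
Pull out 2^3: since 33 ≡ 1 (mod 8), (2/33) = +1, so (2/33)^3 = +1.
Reached (1/33) = 1. Collecting the sign flips along the way, the symbol is +1.

1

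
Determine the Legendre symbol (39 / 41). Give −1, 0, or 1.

1

Reciprocity: 39 ≡ 3 and 41 ≡ 1 (mod 4), so (39/41) = +(41/39).
Reduce top mod 39: now compute (2/39).
Pull out 2: since 39 ≡ 7 (mod 8), (2/39) = +1.
Reached (1/39) = 1. Collecting the sign flips along the way, the symbol is +1.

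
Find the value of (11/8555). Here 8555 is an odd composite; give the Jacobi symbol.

Reciprocity: 11 ≡ 3 and 8555 ≡ 3 (mod 4), so (11/8555) = −(8555/11).
Reduce top mod 11: now compute (8/11).
Pull out 2^3: since 11 ≡ 3 (mod 8), (2/11) = -1, so (2/11)^3 = -1.
Reached (1/11) = 1. Collecting the sign flips along the way, the symbol is +1.

1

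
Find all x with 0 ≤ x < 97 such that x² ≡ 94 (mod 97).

26, 71

97 ≡ 1 (mod 4), so we find a root by search.
Trying successive values, 26² = 676 ≡ 94 (mod 97). The other root is 97 − 26 = 71.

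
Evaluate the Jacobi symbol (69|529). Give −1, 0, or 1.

0

Reciprocity: 69 ≡ 1 and 529 ≡ 1 (mod 4), so (69/529) = +(529/69).
Reduce top mod 69: now compute (46/69).
Pull out 2: since 69 ≡ 5 (mod 8), (2/69) = -1.
Reciprocity: 23 ≡ 3 and 69 ≡ 1 (mod 4), so (23/69) = +(69/23).
Reduce top mod 23: now compute (0/23).
Top reduces to 0: gcd > 1, so the symbol is 0.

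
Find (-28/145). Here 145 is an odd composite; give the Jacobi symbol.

First reduce: -28 ≡ 117 (mod 145).
Reciprocity: 117 ≡ 1 and 145 ≡ 1 (mod 4), so (117/145) = +(145/117).
Reduce top mod 117: now compute (28/117).
Pull out 2^2: since 117 ≡ 5 (mod 8), (2/117) = -1, so (2/117)^2 = +1.
Reciprocity: 7 ≡ 3 and 117 ≡ 1 (mod 4), so (7/117) = +(117/7).
Reduce top mod 7: now compute (5/7).
Reciprocity: 5 ≡ 1 and 7 ≡ 3 (mod 4), so (5/7) = +(7/5).
Reduce top mod 5: now compute (2/5).
Pull out 2: since 5 ≡ 5 (mod 8), (2/5) = -1.
Reached (1/5) = 1. Collecting the sign flips along the way, the symbol is -1.

-1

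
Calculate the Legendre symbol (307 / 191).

First reduce: 307 ≡ 116 (mod 191).
Pull out 2^2: since 191 ≡ 7 (mod 8), (2/191) = +1, so (2/191)^2 = +1.
Reciprocity: 29 ≡ 1 and 191 ≡ 3 (mod 4), so (29/191) = +(191/29).
Reduce top mod 29: now compute (17/29).
Reciprocity: 17 ≡ 1 and 29 ≡ 1 (mod 4), so (17/29) = +(29/17).
Reduce top mod 17: now compute (12/17).
Pull out 2^2: since 17 ≡ 1 (mod 8), (2/17) = +1, so (2/17)^2 = +1.
Reciprocity: 3 ≡ 3 and 17 ≡ 1 (mod 4), so (3/17) = +(17/3).
Reduce top mod 3: now compute (2/3).
Pull out 2: since 3 ≡ 3 (mod 8), (2/3) = -1.
Reached (1/3) = 1. Collecting the sign flips along the way, the symbol is -1.

-1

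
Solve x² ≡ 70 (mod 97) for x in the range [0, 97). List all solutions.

97 ≡ 1 (mod 4), so we find a root by search.
Trying successive values, 19² = 361 ≡ 70 (mod 97). The other root is 97 − 19 = 78.

19, 78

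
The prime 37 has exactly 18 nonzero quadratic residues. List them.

1, 3, 4, 7, 9, 10, 11, 12, 16, 21, 25, 26, 27, 28, 30, 33, 34, 36

Square k = 1,…,18 (k and 37−k give the same square):
1²=1, 2²=4, 3²=9, 4²=16, 5²=25, 6²=36, 7²≡12, 8²≡27, 9²≡7, 10²≡26, 11²≡10, 12²≡33, 13²≡21, 14²≡11, 15²≡3, 16²≡34, 17²≡30, 18²≡28 (mod 37).
So the quadratic residues mod 37 are {1, 3, 4, 7, 9, 10, 11, 12, 16, 21, 25, 26, 27, 28, 30, 33, 34, 36}.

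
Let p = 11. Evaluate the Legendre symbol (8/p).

Pull out 2^3: since 11 ≡ 3 (mod 8), (2/11) = -1, so (2/11)^3 = -1.
Reached (1/11) = 1. Collecting the sign flips along the way, the symbol is -1.

-1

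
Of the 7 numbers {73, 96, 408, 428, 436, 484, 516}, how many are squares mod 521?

(73/521) = -1 → non-residue.
(96/521) = -1 → non-residue.
(408/521) = +1 → QR.
(428/521) = -1 → non-residue.
(436/521) = -1 → non-residue.
(484/521) = +1 → QR.
(516/521) = +1 → QR.
Total quadratic residues among the 7: 3.

3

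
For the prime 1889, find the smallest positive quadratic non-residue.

(2/1889) = +1, so 2 is a residue.
(3/1889) = −1, so 3 is the smallest positive non-residue mod 1889.

3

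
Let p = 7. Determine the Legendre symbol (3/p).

-1

Reciprocity: 3 ≡ 3 and 7 ≡ 3 (mod 4), so (3/7) = −(7/3).
Reduce top mod 3: now compute (1/3).
Reached (1/3) = 1. Collecting the sign flips along the way, the symbol is -1.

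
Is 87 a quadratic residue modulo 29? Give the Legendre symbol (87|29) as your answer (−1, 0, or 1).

First reduce: 87 ≡ 0 (mod 29).
Top reduces to 0: gcd > 1, so the symbol is 0.

0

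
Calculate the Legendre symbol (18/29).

Pull out 2: since 29 ≡ 5 (mod 8), (2/29) = -1.
Reciprocity: 9 ≡ 1 and 29 ≡ 1 (mod 4), so (9/29) = +(29/9).
Reduce top mod 9: now compute (2/9).
Pull out 2: since 9 ≡ 1 (mod 8), (2/9) = +1.
Reached (1/9) = 1. Collecting the sign flips along the way, the symbol is -1.

-1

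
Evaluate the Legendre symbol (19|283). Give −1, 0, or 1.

-1

Reciprocity: 19 ≡ 3 and 283 ≡ 3 (mod 4), so (19/283) = −(283/19).
Reduce top mod 19: now compute (17/19).
Reciprocity: 17 ≡ 1 and 19 ≡ 3 (mod 4), so (17/19) = +(19/17).
Reduce top mod 17: now compute (2/17).
Pull out 2: since 17 ≡ 1 (mod 8), (2/17) = +1.
Reached (1/17) = 1. Collecting the sign flips along the way, the symbol is -1.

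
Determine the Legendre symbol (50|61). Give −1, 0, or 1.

-1

Pull out 2: since 61 ≡ 5 (mod 8), (2/61) = -1.
Reciprocity: 25 ≡ 1 and 61 ≡ 1 (mod 4), so (25/61) = +(61/25).
Reduce top mod 25: now compute (11/25).
Reciprocity: 11 ≡ 3 and 25 ≡ 1 (mod 4), so (11/25) = +(25/11).
Reduce top mod 11: now compute (3/11).
Reciprocity: 3 ≡ 3 and 11 ≡ 3 (mod 4), so (3/11) = −(11/3).
Reduce top mod 3: now compute (2/3).
Pull out 2: since 3 ≡ 3 (mod 8), (2/3) = -1.
Reached (1/3) = 1. Collecting the sign flips along the way, the symbol is -1.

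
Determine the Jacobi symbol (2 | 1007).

Pull out 2: since 1007 ≡ 7 (mod 8), (2/1007) = +1.
Reached (1/1007) = 1. Collecting the sign flips along the way, the symbol is +1.

1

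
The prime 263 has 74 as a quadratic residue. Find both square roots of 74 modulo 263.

Since 263 ≡ 3 (mod 4), a square root of 74 is 74^((263+1)/4) = 74^66 mod 263.
Repeated squaring: 74^2≡216, 74^4≡105, 74^8≡242, 74^16≡178, 74^32≡124, 74^64≡122 (mod 263).
74^66 = 74^(64+2) ≡ 52 (mod 263).
Check: 52² = 2704 ≡ 74 (mod 263). The two roots are 52 and 211.

52, 211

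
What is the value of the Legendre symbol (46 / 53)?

1

Euler's criterion: (46/53) ≡ 46^26 (mod 53).
46^2 ≡ 49 (mod 53)
46^4 ≡ 16 (mod 53)
46^8 ≡ 44 (mod 53)
46^16 ≡ 28 (mod 53)
46^26 = 46^(16+8+2) ≡ 1 (mod 53).
Result is 1, so (46/53) = 1.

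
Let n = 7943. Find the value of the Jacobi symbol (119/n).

1

Reciprocity: 119 ≡ 3 and 7943 ≡ 3 (mod 4), so (119/7943) = −(7943/119).
Reduce top mod 119: now compute (89/119).
Reciprocity: 89 ≡ 1 and 119 ≡ 3 (mod 4), so (89/119) = +(119/89).
Reduce top mod 89: now compute (30/89).
Pull out 2: since 89 ≡ 1 (mod 8), (2/89) = +1.
Reciprocity: 15 ≡ 3 and 89 ≡ 1 (mod 4), so (15/89) = +(89/15).
Reduce top mod 15: now compute (14/15).
Pull out 2: since 15 ≡ 7 (mod 8), (2/15) = +1.
Reciprocity: 7 ≡ 3 and 15 ≡ 3 (mod 4), so (7/15) = −(15/7).
Reduce top mod 7: now compute (1/7).
Reached (1/7) = 1. Collecting the sign flips along the way, the symbol is +1.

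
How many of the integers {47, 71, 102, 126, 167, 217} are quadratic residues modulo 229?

(47/229) = -1 → non-residue.
(71/229) = +1 → QR.
(102/229) = -1 → non-residue.
(126/229) = +1 → QR.
(167/229) = +1 → QR.
(217/229) = +1 → QR.
Total quadratic residues among the 6: 4.

4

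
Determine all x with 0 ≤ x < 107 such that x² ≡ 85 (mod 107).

37, 70

Since 107 ≡ 3 (mod 4), a square root of 85 is 85^((107+1)/4) = 85^27 mod 107.
Repeated squaring: 85^2≡56, 85^4≡33, 85^8≡19, 85^16≡40 (mod 107).
85^27 = 85^(16+8+2+1) ≡ 37 (mod 107).
Check: 37² = 1369 ≡ 85 (mod 107). The two roots are 37 and 70.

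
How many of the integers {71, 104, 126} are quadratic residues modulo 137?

1

(71/137) = -1 → non-residue.
(104/137) = -1 → non-residue.
(126/137) = +1 → QR.
Total quadratic residues among the 3: 1.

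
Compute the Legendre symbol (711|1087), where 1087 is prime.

Reciprocity: 711 ≡ 3 and 1087 ≡ 3 (mod 4), so (711/1087) = −(1087/711).
Reduce top mod 711: now compute (376/711).
Pull out 2^3: since 711 ≡ 7 (mod 8), (2/711) = +1, so (2/711)^3 = +1.
Reciprocity: 47 ≡ 3 and 711 ≡ 3 (mod 4), so (47/711) = −(711/47).
Reduce top mod 47: now compute (6/47).
Pull out 2: since 47 ≡ 7 (mod 8), (2/47) = +1.
Reciprocity: 3 ≡ 3 and 47 ≡ 3 (mod 4), so (3/47) = −(47/3).
Reduce top mod 3: now compute (2/3).
Pull out 2: since 3 ≡ 3 (mod 8), (2/3) = -1.
Reached (1/3) = 1. Collecting the sign flips along the way, the symbol is +1.

1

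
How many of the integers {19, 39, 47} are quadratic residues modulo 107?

(19/107) = +1 → QR.
(39/107) = +1 → QR.
(47/107) = +1 → QR.
Total quadratic residues among the 3: 3.

3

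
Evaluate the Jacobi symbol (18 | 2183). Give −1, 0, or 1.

Pull out 2: since 2183 ≡ 7 (mod 8), (2/2183) = +1.
Reciprocity: 9 ≡ 1 and 2183 ≡ 3 (mod 4), so (9/2183) = +(2183/9).
Reduce top mod 9: now compute (5/9).
Reciprocity: 5 ≡ 1 and 9 ≡ 1 (mod 4), so (5/9) = +(9/5).
Reduce top mod 5: now compute (4/5).
Pull out 2^2: since 5 ≡ 5 (mod 8), (2/5) = -1, so (2/5)^2 = +1.
Reached (1/5) = 1. Collecting the sign flips along the way, the symbol is +1.

1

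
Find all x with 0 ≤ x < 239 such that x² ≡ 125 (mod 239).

84, 155

Since 239 ≡ 3 (mod 4), a square root of 125 is 125^((239+1)/4) = 125^60 mod 239.
Repeated squaring: 125^2≡90, 125^4≡213, 125^8≡198, 125^16≡8, 125^32≡64 (mod 239).
125^60 = 125^(32+16+8+4) ≡ 155 (mod 239).
Check: 155² = 24025 ≡ 125 (mod 239). The two roots are 84 and 155.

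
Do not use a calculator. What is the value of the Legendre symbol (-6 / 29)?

First reduce: -6 ≡ 23 (mod 29).
Reciprocity: 23 ≡ 3 and 29 ≡ 1 (mod 4), so (23/29) = +(29/23).
Reduce top mod 23: now compute (6/23).
Pull out 2: since 23 ≡ 7 (mod 8), (2/23) = +1.
Reciprocity: 3 ≡ 3 and 23 ≡ 3 (mod 4), so (3/23) = −(23/3).
Reduce top mod 3: now compute (2/3).
Pull out 2: since 3 ≡ 3 (mod 8), (2/3) = -1.
Reached (1/3) = 1. Collecting the sign flips along the way, the symbol is +1.

1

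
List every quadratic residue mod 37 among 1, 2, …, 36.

1 3 4 7 9 10 11 12 16 21 25 26 27 28 30 33 34 36

Square k = 1,…,18 (k and 37−k give the same square):
1²=1, 2²=4, 3²=9, 4²=16, 5²=25, 6²=36, 7²≡12, 8²≡27, 9²≡7, 10²≡26, 11²≡10, 12²≡33, 13²≡21, 14²≡11, 15²≡3, 16²≡34, 17²≡30, 18²≡28 (mod 37).
So the quadratic residues mod 37 are {1, 3, 4, 7, 9, 10, 11, 12, 16, 21, 25, 26, 27, 28, 30, 33, 34, 36}.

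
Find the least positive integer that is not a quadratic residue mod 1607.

(2/1607) = +1, so 2 is a residue.
(3/1607) = +1, so 3 is a residue.
(4/1607) = +1, so 4 is a residue.
(5/1607) = −1, so 5 is the smallest positive non-residue mod 1607.

5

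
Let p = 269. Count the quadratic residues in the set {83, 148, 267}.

1

(83/269) = -1 → non-residue.
(148/269) = +1 → QR.
(267/269) = -1 → non-residue.
Total quadratic residues among the 3: 1.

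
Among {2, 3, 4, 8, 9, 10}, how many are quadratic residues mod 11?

3

(2/11) = -1 → non-residue.
(3/11) = +1 → QR.
(4/11) = +1 → QR.
(8/11) = -1 → non-residue.
(9/11) = +1 → QR.
(10/11) = -1 → non-residue.
Total quadratic residues among the 6: 3.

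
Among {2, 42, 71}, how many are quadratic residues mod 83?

(2/83) = -1 → non-residue.
(42/83) = -1 → non-residue.
(71/83) = -1 → non-residue.
Total quadratic residues among the 3: 0.

0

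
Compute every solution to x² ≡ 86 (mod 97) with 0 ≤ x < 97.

97 ≡ 1 (mod 4), so we find a root by search.
Trying successive values, 38² = 1444 ≡ 86 (mod 97). The other root is 97 − 38 = 59.

38, 59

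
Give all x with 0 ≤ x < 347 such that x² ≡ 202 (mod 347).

152, 195

Since 347 ≡ 3 (mod 4), a square root of 202 is 202^((347+1)/4) = 202^87 mod 347.
Repeated squaring: 202^2≡205, 202^4≡38, 202^8≡56, 202^16≡13, 202^32≡169, 202^64≡107 (mod 347).
202^87 = 202^(64+16+4+2+1) ≡ 152 (mod 347).
Check: 152² = 23104 ≡ 202 (mod 347). The two roots are 152 and 195.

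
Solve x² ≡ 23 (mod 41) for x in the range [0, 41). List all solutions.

41 ≡ 1 (mod 4), so we find a root by search.
Trying successive values, 8² = 64 ≡ 23 (mod 41). The other root is 41 − 8 = 33.

8, 33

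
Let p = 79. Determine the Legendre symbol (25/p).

1

Reciprocity: 25 ≡ 1 and 79 ≡ 3 (mod 4), so (25/79) = +(79/25).
Reduce top mod 25: now compute (4/25).
Pull out 2^2: since 25 ≡ 1 (mod 8), (2/25) = +1, so (2/25)^2 = +1.
Reached (1/25) = 1. Collecting the sign flips along the way, the symbol is +1.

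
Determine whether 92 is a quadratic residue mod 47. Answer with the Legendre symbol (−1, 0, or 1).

-1

Euler's criterion: (92/47) ≡ 45^23 (mod 47).
45^2 ≡ 4 (mod 47)
45^4 ≡ 16 (mod 47)
45^8 ≡ 21 (mod 47)
45^16 ≡ 18 (mod 47)
45^23 = 45^(16+4+2+1) ≡ 46 (mod 47).
Result is 46 ≡ −1, so (92/47) = −1.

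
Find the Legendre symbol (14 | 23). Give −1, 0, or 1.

Euler's criterion: (14/23) ≡ 14^11 (mod 23).
14^2 ≡ 12 (mod 23)
14^4 ≡ 6 (mod 23)
14^8 ≡ 13 (mod 23)
14^11 = 14^(8+2+1) ≡ 22 (mod 23).
Result is 22 ≡ −1, so (14/23) = −1.

-1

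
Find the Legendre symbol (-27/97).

Euler's criterion: (-27/97) ≡ 70^48 (mod 97).
70^2 ≡ 50 (mod 97)
70^4 ≡ 75 (mod 97)
70^8 ≡ 96 (mod 97)
70^16 ≡ 1 (mod 97)
70^32 ≡ 1 (mod 97)
70^48 = 70^(32+16) ≡ 1 (mod 97).
Result is 1, so (-27/97) = 1.

1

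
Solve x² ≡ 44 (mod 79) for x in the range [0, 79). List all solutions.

26, 53

Since 79 ≡ 3 (mod 4), a square root of 44 is 44^((79+1)/4) = 44^20 mod 79.
Repeated squaring: 44^2≡40, 44^4≡20, 44^8≡5, 44^16≡25 (mod 79).
44^20 = 44^(16+4) ≡ 26 (mod 79).
Check: 26² = 676 ≡ 44 (mod 79). The two roots are 26 and 53.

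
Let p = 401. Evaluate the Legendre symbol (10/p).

Euler's criterion: (10/401) ≡ 10^200 (mod 401).
10^2 ≡ 100 (mod 401)
10^4 ≡ 376 (mod 401)
10^8 ≡ 224 (mod 401)
10^16 ≡ 51 (mod 401)
10^32 ≡ 195 (mod 401)
10^64 ≡ 331 (mod 401)
10^128 ≡ 88 (mod 401)
10^200 = 10^(128+64+8) ≡ 1 (mod 401).
Result is 1, so (10/401) = 1.

1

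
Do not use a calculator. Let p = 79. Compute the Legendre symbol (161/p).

First reduce: 161 ≡ 3 (mod 79).
Reciprocity: 3 ≡ 3 and 79 ≡ 3 (mod 4), so (3/79) = −(79/3).
Reduce top mod 3: now compute (1/3).
Reached (1/3) = 1. Collecting the sign flips along the way, the symbol is -1.

-1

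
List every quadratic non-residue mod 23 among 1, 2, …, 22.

5, 7, 10, 11, 14, 15, 17, 19, 20, 21, 22

Square k = 1,…,11 (k and 23−k give the same square):
1²=1, 2²=4, 3²=9, 4²=16, 5²≡2, 6²≡13, 7²≡3, 8²≡18, 9²≡12, 10²≡8, 11²≡6 (mod 23).
The residues are {1, 2, 3, 4, 6, 8, 9, 12, 13, 16, 18}; the non-residues are the remaining 11 nonzero classes.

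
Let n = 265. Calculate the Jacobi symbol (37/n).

-1

Reciprocity: 37 ≡ 1 and 265 ≡ 1 (mod 4), so (37/265) = +(265/37).
Reduce top mod 37: now compute (6/37).
Pull out 2: since 37 ≡ 5 (mod 8), (2/37) = -1.
Reciprocity: 3 ≡ 3 and 37 ≡ 1 (mod 4), so (3/37) = +(37/3).
Reduce top mod 3: now compute (1/3).
Reached (1/3) = 1. Collecting the sign flips along the way, the symbol is -1.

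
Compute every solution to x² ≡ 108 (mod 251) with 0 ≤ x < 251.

46, 205

Since 251 ≡ 3 (mod 4), a square root of 108 is 108^((251+1)/4) = 108^63 mod 251.
Repeated squaring: 108^2≡118, 108^4≡119, 108^8≡105, 108^16≡232, 108^32≡110 (mod 251).
108^63 = 108^(32+16+8+4+2+1) ≡ 205 (mod 251).
Check: 205² = 42025 ≡ 108 (mod 251). The two roots are 46 and 205.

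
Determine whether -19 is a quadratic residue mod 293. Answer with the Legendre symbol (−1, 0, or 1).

Euler's criterion: (-19/293) ≡ 274^146 (mod 293).
274^2 ≡ 68 (mod 293)
274^4 ≡ 229 (mod 293)
274^8 ≡ 287 (mod 293)
274^16 ≡ 36 (mod 293)
274^32 ≡ 124 (mod 293)
274^64 ≡ 140 (mod 293)
274^128 ≡ 262 (mod 293)
274^146 = 274^(128+16+2) ≡ 292 (mod 293).
Result is 292 ≡ −1, so (-19/293) = −1.

-1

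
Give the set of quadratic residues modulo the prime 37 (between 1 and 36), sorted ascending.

1, 3, 4, 7, 9, 10, 11, 12, 16, 21, 25, 26, 27, 28, 30, 33, 34, 36

Square k = 1,…,18 (k and 37−k give the same square):
1²=1, 2²=4, 3²=9, 4²=16, 5²=25, 6²=36, 7²≡12, 8²≡27, 9²≡7, 10²≡26, 11²≡10, 12²≡33, 13²≡21, 14²≡11, 15²≡3, 16²≡34, 17²≡30, 18²≡28 (mod 37).
So the quadratic residues mod 37 are {1, 3, 4, 7, 9, 10, 11, 12, 16, 21, 25, 26, 27, 28, 30, 33, 34, 36}.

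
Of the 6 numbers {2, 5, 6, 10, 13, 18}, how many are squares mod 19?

2

(2/19) = -1 → non-residue.
(5/19) = +1 → QR.
(6/19) = +1 → QR.
(10/19) = -1 → non-residue.
(13/19) = -1 → non-residue.
(18/19) = -1 → non-residue.
Total quadratic residues among the 6: 2.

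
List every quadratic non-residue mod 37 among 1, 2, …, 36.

Square k = 1,…,18 (k and 37−k give the same square):
1²=1, 2²=4, 3²=9, 4²=16, 5²=25, 6²=36, 7²≡12, 8²≡27, 9²≡7, 10²≡26, 11²≡10, 12²≡33, 13²≡21, 14²≡11, 15²≡3, 16²≡34, 17²≡30, 18²≡28 (mod 37).
The residues are {1, 3, 4, 7, 9, 10, 11, 12, 16, 21, 25, 26, 27, 28, 30, 33, 34, 36}; the non-residues are the remaining 18 nonzero classes.

2, 5, 6, 8, 13, 14, 15, 17, 18, 19, 20, 22, 23, 24, 29, 31, 32, 35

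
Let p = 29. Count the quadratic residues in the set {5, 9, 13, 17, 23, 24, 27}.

5

(5/29) = +1 → QR.
(9/29) = +1 → QR.
(13/29) = +1 → QR.
(17/29) = -1 → non-residue.
(23/29) = +1 → QR.
(24/29) = +1 → QR.
(27/29) = -1 → non-residue.
Total quadratic residues among the 7: 5.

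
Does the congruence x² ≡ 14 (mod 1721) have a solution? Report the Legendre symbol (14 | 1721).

Pull out 2: since 1721 ≡ 1 (mod 8), (2/1721) = +1.
Reciprocity: 7 ≡ 3 and 1721 ≡ 1 (mod 4), so (7/1721) = +(1721/7).
Reduce top mod 7: now compute (6/7).
Pull out 2: since 7 ≡ 7 (mod 8), (2/7) = +1.
Reciprocity: 3 ≡ 3 and 7 ≡ 3 (mod 4), so (3/7) = −(7/3).
Reduce top mod 3: now compute (1/3).
Reached (1/3) = 1. Collecting the sign flips along the way, the symbol is -1.

-1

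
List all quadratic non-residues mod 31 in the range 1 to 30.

Square k = 1,…,15 (k and 31−k give the same square):
1²=1, 2²=4, 3²=9, 4²=16, 5²=25, 6²≡5, 7²≡18, 8²≡2, 9²≡19, 10²≡7, 11²≡28, 12²≡20, 13²≡14, 14²≡10, 15²≡8 (mod 31).
The residues are {1, 2, 4, 5, 7, 8, 9, 10, 14, 16, 18, 19, 20, 25, 28}; the non-residues are the remaining 15 nonzero classes.

3 6 11 12 13 15 17 21 22 23 24 26 27 29 30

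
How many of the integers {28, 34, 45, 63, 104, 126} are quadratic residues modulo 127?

(28/127) = -1 → non-residue.
(34/127) = +1 → QR.
(45/127) = -1 → non-residue.
(63/127) = -1 → non-residue.
(104/127) = +1 → QR.
(126/127) = -1 → non-residue.
Total quadratic residues among the 6: 2.

2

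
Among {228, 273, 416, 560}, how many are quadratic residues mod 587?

1

(228/587) = -1 → non-residue.
(273/587) = -1 → non-residue.
(416/587) = +1 → QR.
(560/587) = -1 → non-residue.
Total quadratic residues among the 4: 1.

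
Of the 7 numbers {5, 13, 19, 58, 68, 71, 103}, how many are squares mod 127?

5

(5/127) = -1 → non-residue.
(13/127) = +1 → QR.
(19/127) = +1 → QR.
(58/127) = -1 → non-residue.
(68/127) = +1 → QR.
(71/127) = +1 → QR.
(103/127) = +1 → QR.
Total quadratic residues among the 7: 5.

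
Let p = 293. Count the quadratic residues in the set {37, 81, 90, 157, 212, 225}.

(37/293) = +1 → QR.
(81/293) = +1 → QR.
(90/293) = +1 → QR.
(157/293) = -1 → non-residue.
(212/293) = +1 → QR.
(225/293) = +1 → QR.
Total quadratic residues among the 6: 5.

5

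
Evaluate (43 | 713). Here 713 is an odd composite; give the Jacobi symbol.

Reciprocity: 43 ≡ 3 and 713 ≡ 1 (mod 4), so (43/713) = +(713/43).
Reduce top mod 43: now compute (25/43).
Reciprocity: 25 ≡ 1 and 43 ≡ 3 (mod 4), so (25/43) = +(43/25).
Reduce top mod 25: now compute (18/25).
Pull out 2: since 25 ≡ 1 (mod 8), (2/25) = +1.
Reciprocity: 9 ≡ 1 and 25 ≡ 1 (mod 4), so (9/25) = +(25/9).
Reduce top mod 9: now compute (7/9).
Reciprocity: 7 ≡ 3 and 9 ≡ 1 (mod 4), so (7/9) = +(9/7).
Reduce top mod 7: now compute (2/7).
Pull out 2: since 7 ≡ 7 (mod 8), (2/7) = +1.
Reached (1/7) = 1. Collecting the sign flips along the way, the symbol is +1.

1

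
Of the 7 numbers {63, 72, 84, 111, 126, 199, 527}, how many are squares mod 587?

4

(63/587) = +1 → QR.
(72/587) = -1 → non-residue.
(84/587) = +1 → QR.
(111/587) = -1 → non-residue.
(126/587) = -1 → non-residue.
(199/587) = +1 → QR.
(527/587) = +1 → QR.
Total quadratic residues among the 7: 4.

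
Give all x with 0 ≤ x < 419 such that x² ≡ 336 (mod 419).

184, 235

Since 419 ≡ 3 (mod 4), a square root of 336 is 336^((419+1)/4) = 336^105 mod 419.
Repeated squaring: 336^2≡185, 336^4≡286, 336^8≡91, 336^16≡320, 336^32≡164, 336^64≡80 (mod 419).
336^105 = 336^(64+32+8+1) ≡ 235 (mod 419).
Check: 235² = 55225 ≡ 336 (mod 419). The two roots are 184 and 235.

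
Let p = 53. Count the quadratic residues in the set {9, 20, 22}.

(9/53) = +1 → QR.
(20/53) = -1 → non-residue.
(22/53) = -1 → non-residue.
Total quadratic residues among the 3: 1.

1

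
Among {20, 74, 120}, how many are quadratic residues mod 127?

(20/127) = -1 → non-residue.
(74/127) = +1 → QR.
(120/127) = +1 → QR.
Total quadratic residues among the 3: 2.

2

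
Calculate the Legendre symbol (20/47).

Euler's criterion: (20/47) ≡ 20^23 (mod 47).
20^2 ≡ 24 (mod 47)
20^4 ≡ 12 (mod 47)
20^8 ≡ 3 (mod 47)
20^16 ≡ 9 (mod 47)
20^23 = 20^(16+4+2+1) ≡ 46 (mod 47).
Result is 46 ≡ −1, so (20/47) = −1.

-1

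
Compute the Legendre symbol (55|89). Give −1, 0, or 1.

Reciprocity: 55 ≡ 3 and 89 ≡ 1 (mod 4), so (55/89) = +(89/55).
Reduce top mod 55: now compute (34/55).
Pull out 2: since 55 ≡ 7 (mod 8), (2/55) = +1.
Reciprocity: 17 ≡ 1 and 55 ≡ 3 (mod 4), so (17/55) = +(55/17).
Reduce top mod 17: now compute (4/17).
Pull out 2^2: since 17 ≡ 1 (mod 8), (2/17) = +1, so (2/17)^2 = +1.
Reached (1/17) = 1. Collecting the sign flips along the way, the symbol is +1.

1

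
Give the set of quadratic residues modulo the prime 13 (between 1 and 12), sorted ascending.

1,3,4,9,10,12

Square k = 1,…,6 (k and 13−k give the same square):
1²=1, 2²=4, 3²=9, 4²≡3, 5²≡12, 6²≡10 (mod 13).
So the quadratic residues mod 13 are {1, 3, 4, 9, 10, 12}.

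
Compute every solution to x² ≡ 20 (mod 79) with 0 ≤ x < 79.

Since 79 ≡ 3 (mod 4), a square root of 20 is 20^((79+1)/4) = 20^20 mod 79.
Repeated squaring: 20^2≡5, 20^4≡25, 20^8≡72, 20^16≡49 (mod 79).
20^20 = 20^(16+4) ≡ 40 (mod 79).
Check: 40² = 1600 ≡ 20 (mod 79). The two roots are 39 and 40.

39, 40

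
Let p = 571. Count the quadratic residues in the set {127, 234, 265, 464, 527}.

(127/571) = +1 → QR.
(234/571) = -1 → non-residue.
(265/571) = -1 → non-residue.
(464/571) = +1 → QR.
(527/571) = -1 → non-residue.
Total quadratic residues among the 5: 2.

2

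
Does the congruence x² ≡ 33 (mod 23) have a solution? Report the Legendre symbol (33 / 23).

Euler's criterion: (33/23) ≡ 10^11 (mod 23).
10^2 ≡ 8 (mod 23)
10^4 ≡ 18 (mod 23)
10^8 ≡ 2 (mod 23)
10^11 = 10^(8+2+1) ≡ 22 (mod 23).
Result is 22 ≡ −1, so (33/23) = −1.

-1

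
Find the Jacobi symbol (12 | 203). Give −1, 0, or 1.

Pull out 2^2: since 203 ≡ 3 (mod 8), (2/203) = -1, so (2/203)^2 = +1.
Reciprocity: 3 ≡ 3 and 203 ≡ 3 (mod 4), so (3/203) = −(203/3).
Reduce top mod 3: now compute (2/3).
Pull out 2: since 3 ≡ 3 (mod 8), (2/3) = -1.
Reached (1/3) = 1. Collecting the sign flips along the way, the symbol is +1.

1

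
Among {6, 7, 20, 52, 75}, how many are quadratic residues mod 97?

(6/97) = +1 → QR.
(7/97) = -1 → non-residue.
(20/97) = -1 → non-residue.
(52/97) = -1 → non-residue.
(75/97) = +1 → QR.
Total quadratic residues among the 5: 2.

2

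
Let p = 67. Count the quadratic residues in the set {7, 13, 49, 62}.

(7/67) = -1 → non-residue.
(13/67) = -1 → non-residue.
(49/67) = +1 → QR.
(62/67) = +1 → QR.
Total quadratic residues among the 4: 2.

2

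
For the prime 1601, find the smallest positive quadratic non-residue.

(2/1601) = +1, so 2 is a residue.
(3/1601) = −1, so 3 is the smallest positive non-residue mod 1601.

3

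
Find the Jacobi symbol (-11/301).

1

First reduce: -11 ≡ 290 (mod 301).
Pull out 2: since 301 ≡ 5 (mod 8), (2/301) = -1.
Reciprocity: 145 ≡ 1 and 301 ≡ 1 (mod 4), so (145/301) = +(301/145).
Reduce top mod 145: now compute (11/145).
Reciprocity: 11 ≡ 3 and 145 ≡ 1 (mod 4), so (11/145) = +(145/11).
Reduce top mod 11: now compute (2/11).
Pull out 2: since 11 ≡ 3 (mod 8), (2/11) = -1.
Reached (1/11) = 1. Collecting the sign flips along the way, the symbol is +1.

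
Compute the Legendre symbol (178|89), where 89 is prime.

0

First reduce: 178 ≡ 0 (mod 89).
Top reduces to 0: gcd > 1, so the symbol is 0.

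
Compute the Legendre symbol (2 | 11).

-1

Pull out 2: since 11 ≡ 3 (mod 8), (2/11) = -1.
Reached (1/11) = 1. Collecting the sign flips along the way, the symbol is -1.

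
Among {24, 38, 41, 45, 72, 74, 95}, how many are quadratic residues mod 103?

(24/103) = -1 → non-residue.
(38/103) = +1 → QR.
(41/103) = +1 → QR.
(45/103) = -1 → non-residue.
(72/103) = +1 → QR.
(74/103) = -1 → non-residue.
(95/103) = -1 → non-residue.
Total quadratic residues among the 7: 3.

3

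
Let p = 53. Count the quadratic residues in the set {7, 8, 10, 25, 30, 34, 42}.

4

(7/53) = +1 → QR.
(8/53) = -1 → non-residue.
(10/53) = +1 → QR.
(25/53) = +1 → QR.
(30/53) = -1 → non-residue.
(34/53) = -1 → non-residue.
(42/53) = +1 → QR.
Total quadratic residues among the 7: 4.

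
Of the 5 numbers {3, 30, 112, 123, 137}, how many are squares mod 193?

(3/193) = +1 → QR.
(30/193) = -1 → non-residue.
(112/193) = +1 → QR.
(123/193) = -1 → non-residue.
(137/193) = +1 → QR.
Total quadratic residues among the 5: 3.

3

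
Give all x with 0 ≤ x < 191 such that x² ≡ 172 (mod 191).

Since 191 ≡ 3 (mod 4), a square root of 172 is 172^((191+1)/4) = 172^48 mod 191.
Repeated squaring: 172^2≡170, 172^4≡59, 172^8≡43, 172^16≡130, 172^32≡92 (mod 191).
172^48 = 172^(32+16) ≡ 118 (mod 191).
Check: 118² = 13924 ≡ 172 (mod 191). The two roots are 73 and 118.

73, 118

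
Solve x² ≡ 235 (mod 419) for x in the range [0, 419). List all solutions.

Since 419 ≡ 3 (mod 4), a square root of 235 is 235^((419+1)/4) = 235^105 mod 419.
Repeated squaring: 235^2≡336, 235^4≡185, 235^8≡286, 235^16≡91, 235^32≡320, 235^64≡164 (mod 419).
235^105 = 235^(64+32+8+1) ≡ 252 (mod 419).
Check: 252² = 63504 ≡ 235 (mod 419). The two roots are 167 and 252.

167, 252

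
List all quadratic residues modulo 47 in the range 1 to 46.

1,2,3,4,6,7,8,9,12,14,16,17,18,21,24,25,27,28,32,34,36,37,42

Square k = 1,…,23 (k and 47−k give the same square):
1²=1, 2²=4, 3²=9, 4²=16, 5²=25, 6²=36, 7²≡2, 8²≡17, 9²≡34, 10²≡6, 11²≡27, 12²≡3, 13²≡28, 14²≡8, 15²≡37, 16²≡21, 17²≡7, 18²≡42, 19²≡32, 20²≡24, 21²≡18, 22²≡14, 23²≡12 (mod 47).
So the quadratic residues mod 47 are {1, 2, 3, 4, 6, 7, 8, 9, 12, 14, 16, 17, 18, 21, 24, 25, 27, 28, 32, 34, 36, 37, 42}.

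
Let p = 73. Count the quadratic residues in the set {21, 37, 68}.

(21/73) = -1 → non-residue.
(37/73) = +1 → QR.
(68/73) = -1 → non-residue.
Total quadratic residues among the 3: 1.

1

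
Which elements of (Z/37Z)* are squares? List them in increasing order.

1, 3, 4, 7, 9, 10, 11, 12, 16, 21, 25, 26, 27, 28, 30, 33, 34, 36

Square k = 1,…,18 (k and 37−k give the same square):
1²=1, 2²=4, 3²=9, 4²=16, 5²=25, 6²=36, 7²≡12, 8²≡27, 9²≡7, 10²≡26, 11²≡10, 12²≡33, 13²≡21, 14²≡11, 15²≡3, 16²≡34, 17²≡30, 18²≡28 (mod 37).
So the quadratic residues mod 37 are {1, 3, 4, 7, 9, 10, 11, 12, 16, 21, 25, 26, 27, 28, 30, 33, 34, 36}.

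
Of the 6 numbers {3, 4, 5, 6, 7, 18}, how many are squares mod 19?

(3/19) = -1 → non-residue.
(4/19) = +1 → QR.
(5/19) = +1 → QR.
(6/19) = +1 → QR.
(7/19) = +1 → QR.
(18/19) = -1 → non-residue.
Total quadratic residues among the 6: 4.

4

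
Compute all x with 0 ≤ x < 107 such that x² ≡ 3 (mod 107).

18, 89

Since 107 ≡ 3 (mod 4), a square root of 3 is 3^((107+1)/4) = 3^27 mod 107.
Repeated squaring: 3^2≡9, 3^4≡81, 3^8≡34, 3^16≡86 (mod 107).
3^27 = 3^(16+8+2+1) ≡ 89 (mod 107).
Check: 89² = 7921 ≡ 3 (mod 107). The two roots are 18 and 89.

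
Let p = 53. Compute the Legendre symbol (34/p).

-1

Euler's criterion: (34/53) ≡ 34^26 (mod 53).
34^2 ≡ 43 (mod 53)
34^4 ≡ 47 (mod 53)
34^8 ≡ 36 (mod 53)
34^16 ≡ 24 (mod 53)
34^26 = 34^(16+8+2) ≡ 52 (mod 53).
Result is 52 ≡ −1, so (34/53) = −1.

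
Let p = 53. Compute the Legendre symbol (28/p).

1

Pull out 2^2: since 53 ≡ 5 (mod 8), (2/53) = -1, so (2/53)^2 = +1.
Reciprocity: 7 ≡ 3 and 53 ≡ 1 (mod 4), so (7/53) = +(53/7).
Reduce top mod 7: now compute (4/7).
Pull out 2^2: since 7 ≡ 7 (mod 8), (2/7) = +1, so (2/7)^2 = +1.
Reached (1/7) = 1. Collecting the sign flips along the way, the symbol is +1.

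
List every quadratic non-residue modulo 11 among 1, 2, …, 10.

Square k = 1,…,5 (k and 11−k give the same square):
1²=1, 2²=4, 3²=9, 4²≡5, 5²≡3 (mod 11).
The residues are {1, 3, 4, 5, 9}; the non-residues are the remaining 5 nonzero classes.

2, 6, 7, 8, 10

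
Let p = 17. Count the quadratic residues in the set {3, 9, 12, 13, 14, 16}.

3

(3/17) = -1 → non-residue.
(9/17) = +1 → QR.
(12/17) = -1 → non-residue.
(13/17) = +1 → QR.
(14/17) = -1 → non-residue.
(16/17) = +1 → QR.
Total quadratic residues among the 6: 3.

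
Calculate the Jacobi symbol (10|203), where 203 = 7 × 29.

Pull out 2: since 203 ≡ 3 (mod 8), (2/203) = -1.
Reciprocity: 5 ≡ 1 and 203 ≡ 3 (mod 4), so (5/203) = +(203/5).
Reduce top mod 5: now compute (3/5).
Reciprocity: 3 ≡ 3 and 5 ≡ 1 (mod 4), so (3/5) = +(5/3).
Reduce top mod 3: now compute (2/3).
Pull out 2: since 3 ≡ 3 (mod 8), (2/3) = -1.
Reached (1/3) = 1. Collecting the sign flips along the way, the symbol is +1.

1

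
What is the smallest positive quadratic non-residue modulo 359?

7

(2/359) = +1, so 2 is a residue.
(3/359) = +1, so 3 is a residue.
(4/359) = +1, so 4 is a residue.
(5/359) = +1, so 5 is a residue.
(6/359) = +1, so 6 is a residue.
(7/359) = −1, so 7 is the smallest positive non-residue mod 359.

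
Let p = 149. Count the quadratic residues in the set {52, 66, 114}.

1

(52/149) = -1 → non-residue.
(66/149) = -1 → non-residue.
(114/149) = +1 → QR.
Total quadratic residues among the 3: 1.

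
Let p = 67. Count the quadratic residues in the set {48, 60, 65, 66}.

(48/67) = -1 → non-residue.
(60/67) = +1 → QR.
(65/67) = +1 → QR.
(66/67) = -1 → non-residue.
Total quadratic residues among the 4: 2.

2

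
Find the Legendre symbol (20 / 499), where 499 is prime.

1

Pull out 2^2: since 499 ≡ 3 (mod 8), (2/499) = -1, so (2/499)^2 = +1.
Reciprocity: 5 ≡ 1 and 499 ≡ 3 (mod 4), so (5/499) = +(499/5).
Reduce top mod 5: now compute (4/5).
Pull out 2^2: since 5 ≡ 5 (mod 8), (2/5) = -1, so (2/5)^2 = +1.
Reached (1/5) = 1. Collecting the sign flips along the way, the symbol is +1.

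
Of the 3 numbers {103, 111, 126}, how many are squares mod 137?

(103/137) = +1 → QR.
(111/137) = -1 → non-residue.
(126/137) = +1 → QR.
Total quadratic residues among the 3: 2.

2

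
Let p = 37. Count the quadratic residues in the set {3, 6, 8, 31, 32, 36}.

2

(3/37) = +1 → QR.
(6/37) = -1 → non-residue.
(8/37) = -1 → non-residue.
(31/37) = -1 → non-residue.
(32/37) = -1 → non-residue.
(36/37) = +1 → QR.
Total quadratic residues among the 6: 2.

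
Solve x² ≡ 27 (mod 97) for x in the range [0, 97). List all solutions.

30, 67

97 ≡ 1 (mod 4), so we find a root by search.
Trying successive values, 30² = 900 ≡ 27 (mod 97). The other root is 97 − 30 = 67.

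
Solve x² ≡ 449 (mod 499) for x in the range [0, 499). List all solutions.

Since 499 ≡ 3 (mod 4), a square root of 449 is 449^((499+1)/4) = 449^125 mod 499.
Repeated squaring: 449^2≡5, 449^4≡25, 449^8≡126, 449^16≡407, 449^32≡480, 449^64≡361 (mod 499).
449^125 = 449^(64+32+16+8+4+1) ≡ 335 (mod 499).
Check: 335² = 112225 ≡ 449 (mod 499). The two roots are 164 and 335.

164, 335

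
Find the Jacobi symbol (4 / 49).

1

Pull out 2^2: since 49 ≡ 1 (mod 8), (2/49) = +1, so (2/49)^2 = +1.
Reached (1/49) = 1. Collecting the sign flips along the way, the symbol is +1.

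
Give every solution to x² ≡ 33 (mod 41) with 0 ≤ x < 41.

41 ≡ 1 (mod 4), so we find a root by search.
Trying successive values, 19² = 361 ≡ 33 (mod 41). The other root is 41 − 19 = 22.

19, 22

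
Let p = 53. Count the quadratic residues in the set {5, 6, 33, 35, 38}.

2

(5/53) = -1 → non-residue.
(6/53) = +1 → QR.
(33/53) = -1 → non-residue.
(35/53) = -1 → non-residue.
(38/53) = +1 → QR.
Total quadratic residues among the 5: 2.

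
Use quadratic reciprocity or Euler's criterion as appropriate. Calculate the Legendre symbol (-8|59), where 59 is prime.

1

First reduce: -8 ≡ 51 (mod 59).
Reciprocity: 51 ≡ 3 and 59 ≡ 3 (mod 4), so (51/59) = −(59/51).
Reduce top mod 51: now compute (8/51).
Pull out 2^3: since 51 ≡ 3 (mod 8), (2/51) = -1, so (2/51)^3 = -1.
Reached (1/51) = 1. Collecting the sign flips along the way, the symbol is +1.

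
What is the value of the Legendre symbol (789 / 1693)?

-1

Reciprocity: 789 ≡ 1 and 1693 ≡ 1 (mod 4), so (789/1693) = +(1693/789).
Reduce top mod 789: now compute (115/789).
Reciprocity: 115 ≡ 3 and 789 ≡ 1 (mod 4), so (115/789) = +(789/115).
Reduce top mod 115: now compute (99/115).
Reciprocity: 99 ≡ 3 and 115 ≡ 3 (mod 4), so (99/115) = −(115/99).
Reduce top mod 99: now compute (16/99).
Pull out 2^4: since 99 ≡ 3 (mod 8), (2/99) = -1, so (2/99)^4 = +1.
Reached (1/99) = 1. Collecting the sign flips along the way, the symbol is -1.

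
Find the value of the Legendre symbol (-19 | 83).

First reduce: -19 ≡ 64 (mod 83).
Pull out 2^6: since 83 ≡ 3 (mod 8), (2/83) = -1, so (2/83)^6 = +1.
Reached (1/83) = 1. Collecting the sign flips along the way, the symbol is +1.

1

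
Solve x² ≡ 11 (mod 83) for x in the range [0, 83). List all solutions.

Since 83 ≡ 3 (mod 4), a square root of 11 is 11^((83+1)/4) = 11^21 mod 83.
Repeated squaring: 11^2≡38, 11^4≡33, 11^8≡10, 11^16≡17 (mod 83).
11^21 = 11^(16+4+1) ≡ 29 (mod 83).
Check: 29² = 841 ≡ 11 (mod 83). The two roots are 29 and 54.

29, 54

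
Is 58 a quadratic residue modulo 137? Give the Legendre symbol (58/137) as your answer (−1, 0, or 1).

-1

Pull out 2: since 137 ≡ 1 (mod 8), (2/137) = +1.
Reciprocity: 29 ≡ 1 and 137 ≡ 1 (mod 4), so (29/137) = +(137/29).
Reduce top mod 29: now compute (21/29).
Reciprocity: 21 ≡ 1 and 29 ≡ 1 (mod 4), so (21/29) = +(29/21).
Reduce top mod 21: now compute (8/21).
Pull out 2^3: since 21 ≡ 5 (mod 8), (2/21) = -1, so (2/21)^3 = -1.
Reached (1/21) = 1. Collecting the sign flips along the way, the symbol is -1.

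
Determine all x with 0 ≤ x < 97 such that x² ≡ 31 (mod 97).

97 ≡ 1 (mod 4), so we find a root by search.
Trying successive values, 15² = 225 ≡ 31 (mod 97). The other root is 97 − 15 = 82.

15, 82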